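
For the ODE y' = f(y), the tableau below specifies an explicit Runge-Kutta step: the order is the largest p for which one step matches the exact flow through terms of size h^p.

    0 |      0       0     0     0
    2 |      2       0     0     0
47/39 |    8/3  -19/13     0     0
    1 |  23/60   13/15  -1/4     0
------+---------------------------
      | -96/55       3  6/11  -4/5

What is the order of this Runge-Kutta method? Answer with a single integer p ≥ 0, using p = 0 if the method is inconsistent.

b = (-96/55, 3, 6/11, -4/5)
c = (0, 2, 47/39, 1)
Ac = (0, 0, -38/13, 1117/780)
Σ b_i: (-96/55)·1 + 3·1 + 6/11·1 + (-4/5)·1 = 1 ✓
b·c: 3·2 + 6/11·47/39 + (-4/5)·1 = 4188/715 ≠ 1/2 ⇒ order 1.

1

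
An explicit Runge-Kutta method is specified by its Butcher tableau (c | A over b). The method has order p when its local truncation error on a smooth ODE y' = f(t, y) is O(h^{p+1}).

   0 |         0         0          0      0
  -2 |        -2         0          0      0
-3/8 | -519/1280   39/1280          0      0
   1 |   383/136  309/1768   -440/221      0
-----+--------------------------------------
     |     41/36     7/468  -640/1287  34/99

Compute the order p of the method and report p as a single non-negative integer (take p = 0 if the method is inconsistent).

b = (41/36, 7/468, -640/1287, 34/99)
c = (0, -2, -3/8, 1)
Ac = (0, 0, -39/640, 27/68)
Σ b_i: 41/36·1 + 7/468·1 + (-640/1287)·1 + 34/99·1 = 1 ✓
b·c: 7/468·(-2) + (-640/1287)·(-3/8) + 34/99·1 = 1/2 ✓
b·c²: 7/468·4 + (-640/1287)·9/64 + 34/99·1 = 1/3 ✓
b·Ac: (-640/1287)·(-39/640) + 34/99·27/68 = 1/6 ✓
b·c³: 7/468·(-8) + (-640/1287)·(-27/512) + 34/99·1 = 1/4 ✓
b·(c∘Ac): (-640/1287)·117/5120 + 34/99·27/68 = 1/8 ✓
b·Ac²: (-640/1287)·39/320 + 34/99·57/136 = 1/12 ✓
b·A²c: 34/99·33/272 = 1/24 ✓; 4 stages ⇒ order 4.

4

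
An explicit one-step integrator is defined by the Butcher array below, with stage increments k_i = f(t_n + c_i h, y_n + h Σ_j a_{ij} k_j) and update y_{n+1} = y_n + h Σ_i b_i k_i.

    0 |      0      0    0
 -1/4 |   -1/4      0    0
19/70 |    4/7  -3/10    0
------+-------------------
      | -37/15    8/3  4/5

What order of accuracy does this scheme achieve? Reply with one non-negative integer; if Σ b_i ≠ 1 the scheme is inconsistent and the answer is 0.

1

b = (-37/15, 8/3, 4/5)
c = (0, -1/4, 19/70)
Ac = (0, 0, 3/40)
Σ b_i: (-37/15)·1 + 8/3·1 + 4/5·1 = 1 ✓
b·c: 8/3·(-1/4) + 4/5·19/70 = -236/525 ≠ 1/2 ⇒ order 1.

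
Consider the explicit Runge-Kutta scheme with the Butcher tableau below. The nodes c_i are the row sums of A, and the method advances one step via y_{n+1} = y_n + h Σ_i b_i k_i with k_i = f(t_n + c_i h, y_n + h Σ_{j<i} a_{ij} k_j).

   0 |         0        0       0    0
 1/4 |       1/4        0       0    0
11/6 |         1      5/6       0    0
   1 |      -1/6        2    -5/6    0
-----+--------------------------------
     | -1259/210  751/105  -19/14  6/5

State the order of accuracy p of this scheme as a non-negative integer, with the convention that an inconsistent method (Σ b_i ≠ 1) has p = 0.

b = (-1259/210, 751/105, -19/14, 6/5)
c = (0, 1/4, 11/6, 1)
Ac = (0, 0, 5/24, -37/36)
Σ b_i: (-1259/210)·1 + 751/105·1 + (-19/14)·1 + 6/5·1 = 1 ✓
b·c: 751/105·1/4 + (-19/14)·11/6 + 6/5·1 = 1/2 ✓
b·c²: 751/105·1/16 + (-19/14)·121/36 + 6/5·1 = -14689/5040 ≠ 1/3 ⇒ order 2.
b·Ac: (-19/14)·5/24 + 6/5·(-37/36) = -849/560 ≠ 1/6

2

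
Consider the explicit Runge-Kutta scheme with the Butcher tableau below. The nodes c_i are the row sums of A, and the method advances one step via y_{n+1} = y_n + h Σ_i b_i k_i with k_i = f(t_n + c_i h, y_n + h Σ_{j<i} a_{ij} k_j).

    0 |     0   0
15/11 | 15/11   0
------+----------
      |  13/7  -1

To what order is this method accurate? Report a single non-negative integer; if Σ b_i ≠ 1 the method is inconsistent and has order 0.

0

b = (13/7, -1)
c = (0, 15/11)
Σ b_i: 13/7·1 + (-1)·1 = 6/7 ≠ 1 ⇒ order 0.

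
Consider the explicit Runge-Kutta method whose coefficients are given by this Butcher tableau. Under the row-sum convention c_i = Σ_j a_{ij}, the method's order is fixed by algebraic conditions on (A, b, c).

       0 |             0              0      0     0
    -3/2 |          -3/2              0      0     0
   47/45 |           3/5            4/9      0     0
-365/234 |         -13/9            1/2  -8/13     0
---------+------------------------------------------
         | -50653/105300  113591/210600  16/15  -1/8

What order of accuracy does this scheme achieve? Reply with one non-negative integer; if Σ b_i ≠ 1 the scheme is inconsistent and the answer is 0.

b = (-50653/105300, 113591/210600, 16/15, -1/8)
c = (0, -3/2, 47/45, -365/234)
Ac = (0, 0, -2/3, -3259/2340)
Σ b_i: (-50653/105300)·1 + 113591/210600·1 + 16/15·1 + (-1/8)·1 = 1 ✓
b·c: 113591/210600·(-3/2) + 16/15·47/45 + (-1/8)·(-365/234) = 1/2 ✓
b·c²: 113591/210600·9/4 + 16/15·2209/2025 + (-1/8)·133225/54756 = 170266591/82134000 ≠ 1/3 ⇒ order 2.
b·Ac: 16/15·(-2/3) + (-1/8)·(-3259/2340) = -1117/2080 ≠ 1/6

2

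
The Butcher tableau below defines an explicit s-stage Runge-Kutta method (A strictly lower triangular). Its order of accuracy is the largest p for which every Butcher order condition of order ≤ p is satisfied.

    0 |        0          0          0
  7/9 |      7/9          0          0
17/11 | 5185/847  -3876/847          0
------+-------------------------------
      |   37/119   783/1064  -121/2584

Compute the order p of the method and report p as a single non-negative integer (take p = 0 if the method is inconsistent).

3

b = (37/119, 783/1064, -121/2584)
c = (0, 7/9, 17/11)
Ac = (0, 0, -1292/363)
Σ b_i: 37/119·1 + 783/1064·1 + (-121/2584)·1 = 1 ✓
b·c: 783/1064·7/9 + (-121/2584)·17/11 = 1/2 ✓
b·c²: 783/1064·49/81 + (-121/2584)·289/121 = 1/3 ✓
b·Ac: (-121/2584)·(-1292/363) = 1/6 ✓; 3 stages ⇒ order 3.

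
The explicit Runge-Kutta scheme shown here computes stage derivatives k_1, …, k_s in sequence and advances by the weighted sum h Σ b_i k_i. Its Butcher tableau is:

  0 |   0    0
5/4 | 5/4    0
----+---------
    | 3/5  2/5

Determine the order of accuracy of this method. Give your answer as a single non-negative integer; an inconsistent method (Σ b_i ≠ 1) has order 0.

2

b = (3/5, 2/5)
c = (0, 5/4)
Σ b_i: 3/5·1 + 2/5·1 = 1 ✓
b·c: 2/5·5/4 = 1/2 ✓; 2 stages ⇒ order 2.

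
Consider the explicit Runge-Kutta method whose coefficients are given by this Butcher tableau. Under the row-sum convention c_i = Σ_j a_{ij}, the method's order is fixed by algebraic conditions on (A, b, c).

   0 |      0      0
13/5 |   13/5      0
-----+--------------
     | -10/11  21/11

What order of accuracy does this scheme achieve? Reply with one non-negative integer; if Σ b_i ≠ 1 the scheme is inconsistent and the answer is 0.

1

b = (-10/11, 21/11)
c = (0, 13/5)
Σ b_i: (-10/11)·1 + 21/11·1 = 1 ✓
b·c: 21/11·13/5 = 273/55 ≠ 1/2 ⇒ order 1.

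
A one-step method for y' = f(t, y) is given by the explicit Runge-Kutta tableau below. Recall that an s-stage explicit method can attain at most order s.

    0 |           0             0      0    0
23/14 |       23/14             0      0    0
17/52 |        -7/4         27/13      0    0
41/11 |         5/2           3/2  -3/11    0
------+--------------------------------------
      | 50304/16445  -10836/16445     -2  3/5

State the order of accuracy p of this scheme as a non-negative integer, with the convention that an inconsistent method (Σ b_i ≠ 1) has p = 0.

2

b = (50304/16445, -10836/16445, -2, 3/5)
c = (0, 23/14, 17/52, 41/11)
Ac = (0, 0, 621/182, 4755/2002)
Σ b_i: 50304/16445·1 + (-10836/16445)·1 + (-2)·1 + 3/5·1 = 1 ✓
b·c: (-10836/16445)·23/14 + (-2)·17/52 + 3/5·41/11 = 1/2 ✓
b·c²: (-10836/16445)·529/196 + (-2)·289/2704 + 3/5·1681/121 = 36320293/5725720 ≠ 1/3 ⇒ order 2.
b·Ac: (-2)·621/182 + 3/5·4755/2002 = -10809/2002 ≠ 1/6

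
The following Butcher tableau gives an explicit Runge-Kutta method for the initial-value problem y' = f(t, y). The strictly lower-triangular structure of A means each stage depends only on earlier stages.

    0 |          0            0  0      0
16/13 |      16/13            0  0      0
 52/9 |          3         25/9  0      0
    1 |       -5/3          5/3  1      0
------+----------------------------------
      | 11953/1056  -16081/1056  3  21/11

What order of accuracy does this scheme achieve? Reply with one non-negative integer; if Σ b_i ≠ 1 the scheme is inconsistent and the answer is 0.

b = (11953/1056, -16081/1056, 3, 21/11)
c = (0, 16/13, 52/9, 1)
Ac = (0, 0, 400/117, 916/117)
Σ b_i: 11953/1056·1 + (-16081/1056)·1 + 3·1 + 21/11·1 = 1 ✓
b·c: (-16081/1056)·16/13 + 3·52/9 + 21/11·1 = 1/2 ✓
b·c²: (-16081/1056)·256/169 + 3·2704/81 + 21/11·1 = 304979/3861 ≠ 1/3 ⇒ order 2.
b·Ac: 3·400/117 + 21/11·916/117 = 3604/143 ≠ 1/6

2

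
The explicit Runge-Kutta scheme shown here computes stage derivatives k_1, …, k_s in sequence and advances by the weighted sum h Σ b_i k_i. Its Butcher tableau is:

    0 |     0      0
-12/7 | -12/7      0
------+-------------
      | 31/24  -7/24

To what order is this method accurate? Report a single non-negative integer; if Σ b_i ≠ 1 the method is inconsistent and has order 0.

2

b = (31/24, -7/24)
c = (0, -12/7)
Σ b_i: 31/24·1 + (-7/24)·1 = 1 ✓
b·c: (-7/24)·(-12/7) = 1/2 ✓; 2 stages ⇒ order 2.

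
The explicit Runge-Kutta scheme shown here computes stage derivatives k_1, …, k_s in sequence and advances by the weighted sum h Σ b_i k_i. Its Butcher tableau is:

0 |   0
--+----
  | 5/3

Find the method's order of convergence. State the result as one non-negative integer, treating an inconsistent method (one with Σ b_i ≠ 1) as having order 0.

0

b = (5/3)
c = (0)
Σ b_i: 5/3·1 = 5/3 ≠ 1 ⇒ order 0.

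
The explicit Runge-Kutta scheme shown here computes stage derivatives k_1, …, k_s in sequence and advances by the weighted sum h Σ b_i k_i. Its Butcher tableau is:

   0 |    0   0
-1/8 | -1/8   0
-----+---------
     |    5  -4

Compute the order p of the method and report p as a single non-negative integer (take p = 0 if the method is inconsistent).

b = (5, -4)
c = (0, -1/8)
Σ b_i: 5·1 + (-4)·1 = 1 ✓
b·c: (-4)·(-1/8) = 1/2 ✓; 2 stages ⇒ order 2.

2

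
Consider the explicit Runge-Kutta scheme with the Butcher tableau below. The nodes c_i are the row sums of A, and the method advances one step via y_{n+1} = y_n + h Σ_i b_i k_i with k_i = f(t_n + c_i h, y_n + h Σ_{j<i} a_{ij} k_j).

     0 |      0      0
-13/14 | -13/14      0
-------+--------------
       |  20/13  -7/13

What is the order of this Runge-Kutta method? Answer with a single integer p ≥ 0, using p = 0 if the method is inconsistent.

b = (20/13, -7/13)
c = (0, -13/14)
Σ b_i: 20/13·1 + (-7/13)·1 = 1 ✓
b·c: (-7/13)·(-13/14) = 1/2 ✓; 2 stages ⇒ order 2.

2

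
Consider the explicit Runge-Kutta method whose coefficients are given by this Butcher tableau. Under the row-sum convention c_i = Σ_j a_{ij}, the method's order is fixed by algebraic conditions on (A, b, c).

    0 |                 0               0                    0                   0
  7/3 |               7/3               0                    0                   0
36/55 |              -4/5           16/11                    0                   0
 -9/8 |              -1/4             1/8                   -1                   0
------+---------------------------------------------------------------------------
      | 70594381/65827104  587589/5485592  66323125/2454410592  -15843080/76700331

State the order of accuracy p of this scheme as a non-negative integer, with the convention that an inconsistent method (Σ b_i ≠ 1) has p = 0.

b = (70594381/65827104, 587589/5485592, 66323125/2454410592, -15843080/76700331)
c = (0, 7/3, 36/55, -9/8)
Ac = (0, 0, 112/33, -479/1320)
Σ b_i: 70594381/65827104·1 + 587589/5485592·1 + 66323125/2454410592·1 + (-15843080/76700331)·1 = 1 ✓
b·c: 587589/5485592·7/3 + 66323125/2454410592·36/55 + (-15843080/76700331)·(-9/8) = 1/2 ✓
b·c²: 587589/5485592·49/9 + 66323125/2454410592·1296/3025 + (-15843080/76700331)·81/64 = 1/3 ✓
b·Ac: 66323125/2454410592·112/33 + (-15843080/76700331)·(-479/1320) = 1/6 ✓
b·c³: 587589/5485592·343/27 + 66323125/2454410592·46656/166375 + (-15843080/76700331)·(-729/512) = 1031801261/620655552 ≠ 1/4 ⇒ order 3.
b·(c∘Ac): 66323125/2454410592·1344/605 + (-15843080/76700331)·1437/3520 = -57119/2350968 ≠ 1/8
b·Ac²: 66323125/2454410592·784/99 + (-15843080/76700331)·54913/217800 = 455357809/2812345470 ≠ 1/12
b·A²c: (-15843080/76700331)·(-112/33) = 161311360/230100993 ≠ 1/24

3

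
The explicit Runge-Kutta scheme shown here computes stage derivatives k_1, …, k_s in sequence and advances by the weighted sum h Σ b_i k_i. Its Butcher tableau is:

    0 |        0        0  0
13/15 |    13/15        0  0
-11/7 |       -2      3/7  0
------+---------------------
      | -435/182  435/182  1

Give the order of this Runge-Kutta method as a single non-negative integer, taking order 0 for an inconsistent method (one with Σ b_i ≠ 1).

2

b = (-435/182, 435/182, 1)
c = (0, 13/15, -11/7)
Ac = (0, 0, 13/35)
Σ b_i: (-435/182)·1 + 435/182·1 + 1·1 = 1 ✓
b·c: 435/182·13/15 + 1·(-11/7) = 1/2 ✓
b·c²: 435/182·169/225 + 1·121/49 = 6269/1470 ≠ 1/3 ⇒ order 2.
b·Ac: 1·13/35 = 13/35 ≠ 1/6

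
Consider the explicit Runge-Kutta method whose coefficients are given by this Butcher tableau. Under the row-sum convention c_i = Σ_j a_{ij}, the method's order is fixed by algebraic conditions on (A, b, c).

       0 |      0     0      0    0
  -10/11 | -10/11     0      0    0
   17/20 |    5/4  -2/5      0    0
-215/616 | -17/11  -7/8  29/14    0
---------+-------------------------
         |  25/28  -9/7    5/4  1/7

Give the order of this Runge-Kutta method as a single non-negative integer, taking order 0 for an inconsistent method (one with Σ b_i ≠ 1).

b = (25/28, -9/7, 5/4, 1/7)
c = (0, -10/11, 17/20, -215/616)
Ac = (0, 0, 4/11, 7873/3080)
Σ b_i: 25/28·1 + (-9/7)·1 + 5/4·1 + 1/7·1 = 1 ✓
b·c: (-9/7)·(-10/11) + 5/4·17/20 + 1/7·(-215/616) = 18813/8624 ≠ 1/2 ⇒ order 1.

1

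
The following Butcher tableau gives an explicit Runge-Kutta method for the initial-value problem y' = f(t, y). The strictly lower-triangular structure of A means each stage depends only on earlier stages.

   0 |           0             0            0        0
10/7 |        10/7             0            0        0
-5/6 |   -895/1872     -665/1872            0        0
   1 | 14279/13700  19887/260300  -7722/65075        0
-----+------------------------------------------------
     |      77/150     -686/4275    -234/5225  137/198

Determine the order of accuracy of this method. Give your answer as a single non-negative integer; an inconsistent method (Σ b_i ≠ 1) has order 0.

b = (77/150, -686/4275, -234/5225, 137/198)
c = (0, 10/7, -5/6, 1)
Ac = (0, 0, -475/936, 57/274)
Σ b_i: 77/150·1 + (-686/4275)·1 + (-234/5225)·1 + 137/198·1 = 1 ✓
b·c: (-686/4275)·10/7 + (-234/5225)·(-5/6) + 137/198·1 = 1/2 ✓
b·c²: (-686/4275)·100/49 + (-234/5225)·25/36 + 137/198·1 = 1/3 ✓
b·Ac: (-234/5225)·(-475/936) + 137/198·57/274 = 1/6 ✓
b·c³: (-686/4275)·1000/343 + (-234/5225)·(-125/216) + 137/198·1 = 1/4 ✓
b·(c∘Ac): (-234/5225)·2375/5616 + 137/198·57/274 = 1/8 ✓
b·Ac²: (-234/5225)·(-2375/3276) + 137/198·141/1918 = 1/12 ✓
b·A²c: 137/198·33/548 = 1/24 ✓; 4 stages ⇒ order 4.

4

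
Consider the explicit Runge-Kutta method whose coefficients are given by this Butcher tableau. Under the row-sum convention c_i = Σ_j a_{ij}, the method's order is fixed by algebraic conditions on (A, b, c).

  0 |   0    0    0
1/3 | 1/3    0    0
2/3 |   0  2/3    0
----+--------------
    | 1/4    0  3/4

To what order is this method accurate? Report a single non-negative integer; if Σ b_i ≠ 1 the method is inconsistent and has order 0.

b = (1/4, 0, 3/4)
c = (0, 1/3, 2/3)
Ac = (0, 0, 2/9)
Σ b_i: 1/4·1 + 3/4·1 = 1 ✓
b·c: 3/4·2/3 = 1/2 ✓
b·c²: 3/4·4/9 = 1/3 ✓
b·Ac: 3/4·2/9 = 1/6 ✓; 3 stages ⇒ order 3.

3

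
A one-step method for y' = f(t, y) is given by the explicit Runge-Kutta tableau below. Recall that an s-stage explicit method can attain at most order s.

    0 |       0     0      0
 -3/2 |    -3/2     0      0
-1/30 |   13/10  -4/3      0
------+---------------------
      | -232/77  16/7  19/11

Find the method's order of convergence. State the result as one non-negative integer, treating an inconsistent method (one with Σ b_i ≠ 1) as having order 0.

1

b = (-232/77, 16/7, 19/11)
c = (0, -3/2, -1/30)
Ac = (0, 0, 2)
Σ b_i: (-232/77)·1 + 16/7·1 + 19/11·1 = 1 ✓
b·c: 16/7·(-3/2) + 19/11·(-1/30) = -8053/2310 ≠ 1/2 ⇒ order 1.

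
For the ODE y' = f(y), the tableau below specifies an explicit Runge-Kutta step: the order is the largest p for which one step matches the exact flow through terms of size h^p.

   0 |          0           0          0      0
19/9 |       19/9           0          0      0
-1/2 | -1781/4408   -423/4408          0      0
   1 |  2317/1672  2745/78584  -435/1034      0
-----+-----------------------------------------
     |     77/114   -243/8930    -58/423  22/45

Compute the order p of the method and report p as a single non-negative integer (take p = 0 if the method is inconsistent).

4

b = (77/114, -243/8930, -58/423, 22/45)
c = (0, 19/9, -1/2, 1)
Ac = (0, 0, -47/232, 25/88)
Σ b_i: 77/114·1 + (-243/8930)·1 + (-58/423)·1 + 22/45·1 = 1 ✓
b·c: (-243/8930)·19/9 + (-58/423)·(-1/2) + 22/45·1 = 1/2 ✓
b·c²: (-243/8930)·361/81 + (-58/423)·1/4 + 22/45·1 = 1/3 ✓
b·Ac: (-58/423)·(-47/232) + 22/45·25/88 = 1/6 ✓
b·c³: (-243/8930)·6859/729 + (-58/423)·(-1/8) + 22/45·1 = 1/4 ✓
b·(c∘Ac): (-58/423)·47/464 + 22/45·25/88 = 1/8 ✓
b·Ac²: (-58/423)·(-893/2088) + 22/45·5/99 = 1/12 ✓
b·A²c: 22/45·15/176 = 1/24 ✓; 4 stages ⇒ order 4.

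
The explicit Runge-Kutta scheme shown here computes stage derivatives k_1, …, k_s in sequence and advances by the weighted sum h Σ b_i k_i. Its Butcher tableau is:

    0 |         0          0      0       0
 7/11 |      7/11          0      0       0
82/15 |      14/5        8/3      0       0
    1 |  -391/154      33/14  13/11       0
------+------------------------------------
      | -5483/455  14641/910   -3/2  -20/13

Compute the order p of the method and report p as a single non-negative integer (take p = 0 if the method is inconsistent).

b = (-5483/455, 14641/910, -3/2, -20/13)
c = (0, 7/11, 82/15, 1)
Ac = (0, 0, 56/33, 2627/330)
Σ b_i: (-5483/455)·1 + 14641/910·1 + (-3/2)·1 + (-20/13)·1 = 1 ✓
b·c: 14641/910·7/11 + (-3/2)·82/15 + (-20/13)·1 = 1/2 ✓
b·c²: 14641/910·49/121 + (-3/2)·6724/225 + (-20/13)·1 = -77707/1950 ≠ 1/3 ⇒ order 2.
b·Ac: (-3/2)·56/33 + (-20/13)·2627/330 = -6346/429 ≠ 1/6

2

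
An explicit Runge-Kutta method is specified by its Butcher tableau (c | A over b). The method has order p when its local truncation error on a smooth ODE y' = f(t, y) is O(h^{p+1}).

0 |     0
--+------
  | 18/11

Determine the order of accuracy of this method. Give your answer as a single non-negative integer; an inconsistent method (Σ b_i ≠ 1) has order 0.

b = (18/11)
c = (0)
Σ b_i: 18/11·1 = 18/11 ≠ 1 ⇒ order 0.

0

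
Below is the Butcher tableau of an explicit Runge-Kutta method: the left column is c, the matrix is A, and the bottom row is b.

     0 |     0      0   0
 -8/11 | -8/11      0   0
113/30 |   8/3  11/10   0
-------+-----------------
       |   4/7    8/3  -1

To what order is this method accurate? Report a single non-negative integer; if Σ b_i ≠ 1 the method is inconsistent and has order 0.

b = (4/7, 8/3, -1)
c = (0, -8/11, 113/30)
Ac = (0, 0, -4/5)
Σ b_i: 4/7·1 + 8/3·1 + (-1)·1 = 47/21 ≠ 1 ⇒ order 0.

0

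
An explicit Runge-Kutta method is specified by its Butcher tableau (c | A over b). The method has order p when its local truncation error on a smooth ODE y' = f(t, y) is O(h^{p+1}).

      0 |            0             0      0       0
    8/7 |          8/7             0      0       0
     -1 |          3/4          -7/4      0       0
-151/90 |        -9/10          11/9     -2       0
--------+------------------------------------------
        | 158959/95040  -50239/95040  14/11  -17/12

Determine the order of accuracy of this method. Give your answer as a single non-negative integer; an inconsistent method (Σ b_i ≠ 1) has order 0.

b = (158959/95040, -50239/95040, 14/11, -17/12)
c = (0, 8/7, -1, -151/90)
Ac = (0, 0, -2, 214/63)
Σ b_i: 158959/95040·1 + (-50239/95040)·1 + 14/11·1 + (-17/12)·1 = 1 ✓
b·c: (-50239/95040)·8/7 + 14/11·(-1) + (-17/12)·(-151/90) = 1/2 ✓
b·c²: (-50239/95040)·64/49 + 14/11·1 + (-17/12)·22801/8100 = -25488349/7484400 ≠ 1/3 ⇒ order 2.
b·Ac: 14/11·(-2) + (-17/12)·214/63 = -30593/4158 ≠ 1/6

2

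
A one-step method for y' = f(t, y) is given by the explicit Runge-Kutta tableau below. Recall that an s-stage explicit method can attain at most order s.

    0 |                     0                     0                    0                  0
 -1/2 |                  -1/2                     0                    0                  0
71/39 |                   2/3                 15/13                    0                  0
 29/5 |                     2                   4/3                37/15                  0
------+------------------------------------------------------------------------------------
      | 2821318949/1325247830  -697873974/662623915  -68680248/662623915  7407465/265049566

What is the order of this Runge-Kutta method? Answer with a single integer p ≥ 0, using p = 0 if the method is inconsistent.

b = (2821318949/1325247830, -697873974/662623915, -68680248/662623915, 7407465/265049566)
c = (0, -1/2, 71/39, 29/5)
Ac = (0, 0, -15/26, 2237/585)
Σ b_i: 2821318949/1325247830·1 + (-697873974/662623915)·1 + (-68680248/662623915)·1 + 7407465/265049566·1 = 1 ✓
b·c: (-697873974/662623915)·(-1/2) + (-68680248/662623915)·71/39 + 7407465/265049566·29/5 = 1/2 ✓
b·c²: (-697873974/662623915)·1/4 + (-68680248/662623915)·5041/1521 + 7407465/265049566·841/25 = 1/3 ✓
b·Ac: (-68680248/662623915)·(-15/26) + 7407465/265049566·2237/585 = 1/6 ✓
b·c³: (-697873974/662623915)·(-1/8) + (-68680248/662623915)·357911/59319 + 7407465/265049566·24389/125 = 7689366093133/1550539961100 ≠ 1/4 ⇒ order 3.
b·(c∘Ac): (-68680248/662623915)·(-355/338) + 7407465/265049566·64873/2925 = 2897138131/3975743490 ≠ 1/8
b·Ac²: (-68680248/662623915)·15/52 + 7407465/265049566·194122/22815 = 3223464533/15505399611 ≠ 1/12
b·A²c: 7407465/265049566·(-37/26) = -21082785/530099132 ≠ 1/24

3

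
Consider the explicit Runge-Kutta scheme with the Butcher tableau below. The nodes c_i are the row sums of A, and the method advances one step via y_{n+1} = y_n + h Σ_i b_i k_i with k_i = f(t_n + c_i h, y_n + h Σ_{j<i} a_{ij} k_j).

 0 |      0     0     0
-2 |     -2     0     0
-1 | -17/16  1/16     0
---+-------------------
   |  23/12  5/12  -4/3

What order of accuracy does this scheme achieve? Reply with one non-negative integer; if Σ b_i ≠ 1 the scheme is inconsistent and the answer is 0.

b = (23/12, 5/12, -4/3)
c = (0, -2, -1)
Ac = (0, 0, -1/8)
Σ b_i: 23/12·1 + 5/12·1 + (-4/3)·1 = 1 ✓
b·c: 5/12·(-2) + (-4/3)·(-1) = 1/2 ✓
b·c²: 5/12·4 + (-4/3)·1 = 1/3 ✓
b·Ac: (-4/3)·(-1/8) = 1/6 ✓; 3 stages ⇒ order 3.

3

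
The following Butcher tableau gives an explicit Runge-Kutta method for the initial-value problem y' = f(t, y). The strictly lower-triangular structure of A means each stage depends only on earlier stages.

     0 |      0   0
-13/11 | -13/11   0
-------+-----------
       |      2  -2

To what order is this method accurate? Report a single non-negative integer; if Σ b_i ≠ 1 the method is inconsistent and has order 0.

0

b = (2, -2)
c = (0, -13/11)
Σ b_i: 2·1 + (-2)·1 = 0 ≠ 1 ⇒ order 0.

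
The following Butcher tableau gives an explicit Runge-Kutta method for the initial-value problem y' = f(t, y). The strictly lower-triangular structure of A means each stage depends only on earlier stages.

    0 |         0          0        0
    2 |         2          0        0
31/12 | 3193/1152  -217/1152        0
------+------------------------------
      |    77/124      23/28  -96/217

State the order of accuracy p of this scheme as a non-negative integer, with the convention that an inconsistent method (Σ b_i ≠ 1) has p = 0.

b = (77/124, 23/28, -96/217)
c = (0, 2, 31/12)
Ac = (0, 0, -217/576)
Σ b_i: 77/124·1 + 23/28·1 + (-96/217)·1 = 1 ✓
b·c: 23/28·2 + (-96/217)·31/12 = 1/2 ✓
b·c²: 23/28·4 + (-96/217)·961/144 = 1/3 ✓
b·Ac: (-96/217)·(-217/576) = 1/6 ✓; 3 stages ⇒ order 3.

3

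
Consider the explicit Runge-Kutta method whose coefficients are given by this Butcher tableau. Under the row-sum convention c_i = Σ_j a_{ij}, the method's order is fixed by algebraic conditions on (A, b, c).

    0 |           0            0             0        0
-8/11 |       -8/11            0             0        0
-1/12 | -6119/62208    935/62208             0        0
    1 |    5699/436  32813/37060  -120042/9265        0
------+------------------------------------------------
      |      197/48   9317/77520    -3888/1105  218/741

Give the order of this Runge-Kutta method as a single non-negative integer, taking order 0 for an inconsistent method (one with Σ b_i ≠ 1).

b = (197/48, 9317/77520, -3888/1105, 218/741)
c = (0, -8/11, -1/12, 1)
Ac = (0, 0, -85/7776, 95/218)
Σ b_i: 197/48·1 + 9317/77520·1 + (-3888/1105)·1 + 218/741·1 = 1 ✓
b·c: 9317/77520·(-8/11) + (-3888/1105)·(-1/12) + 218/741·1 = 1/2 ✓
b·c²: 9317/77520·64/121 + (-3888/1105)·1/144 + 218/741·1 = 1/3 ✓
b·Ac: (-3888/1105)·(-85/7776) + 218/741·95/218 = 1/6 ✓
b·c³: 9317/77520·(-512/1331) + (-3888/1105)·(-1/1728) + 218/741·1 = 1/4 ✓
b·(c∘Ac): (-3888/1105)·85/93312 + 218/741·95/218 = 1/8 ✓
b·Ac²: (-3888/1105)·85/10692 + 218/741·3629/9592 = 1/12 ✓
b·A²c: 218/741·247/1744 = 1/24 ✓; 4 stages ⇒ order 4.

4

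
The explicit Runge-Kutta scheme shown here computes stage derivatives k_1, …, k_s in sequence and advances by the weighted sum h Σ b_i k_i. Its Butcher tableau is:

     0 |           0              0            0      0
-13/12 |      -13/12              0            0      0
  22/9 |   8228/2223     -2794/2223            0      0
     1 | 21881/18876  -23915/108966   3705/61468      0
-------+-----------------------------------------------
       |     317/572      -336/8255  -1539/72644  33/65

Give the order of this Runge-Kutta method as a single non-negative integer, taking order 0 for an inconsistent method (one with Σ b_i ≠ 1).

4

b = (317/572, -336/8255, -1539/72644, 33/65)
c = (0, -13/12, 22/9, 1)
Ac = (0, 0, 1397/1026, 305/792)
Σ b_i: 317/572·1 + (-336/8255)·1 + (-1539/72644)·1 + 33/65·1 = 1 ✓
b·c: (-336/8255)·(-13/12) + (-1539/72644)·22/9 + 33/65·1 = 1/2 ✓
b·c²: (-336/8255)·169/144 + (-1539/72644)·484/81 + 33/65·1 = 1/3 ✓
b·Ac: (-1539/72644)·1397/1026 + 33/65·305/792 = 1/6 ✓
b·c³: (-336/8255)·(-2197/1728) + (-1539/72644)·10648/729 + 33/65·1 = 1/4 ✓
b·(c∘Ac): (-1539/72644)·15367/4617 + 33/65·305/792 = 1/8 ✓
b·Ac²: (-1539/72644)·(-18161/12312) + 33/65·325/3168 = 1/12 ✓
b·A²c: 33/65·65/792 = 1/24 ✓; 4 stages ⇒ order 4.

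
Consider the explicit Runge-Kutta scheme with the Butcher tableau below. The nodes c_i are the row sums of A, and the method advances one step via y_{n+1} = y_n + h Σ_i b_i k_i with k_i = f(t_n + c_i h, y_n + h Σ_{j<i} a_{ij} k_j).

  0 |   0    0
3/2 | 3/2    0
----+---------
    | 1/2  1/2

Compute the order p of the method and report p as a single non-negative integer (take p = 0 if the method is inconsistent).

1

b = (1/2, 1/2)
c = (0, 3/2)
Σ b_i: 1/2·1 + 1/2·1 = 1 ✓
b·c: 1/2·3/2 = 3/4 ≠ 1/2 ⇒ order 1.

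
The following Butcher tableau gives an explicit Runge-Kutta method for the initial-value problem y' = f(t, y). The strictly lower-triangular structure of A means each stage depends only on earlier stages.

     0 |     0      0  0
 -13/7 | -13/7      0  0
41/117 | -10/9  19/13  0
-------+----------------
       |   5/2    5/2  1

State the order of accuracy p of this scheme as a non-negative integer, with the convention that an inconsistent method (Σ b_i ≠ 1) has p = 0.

0

b = (5/2, 5/2, 1)
c = (0, -13/7, 41/117)
Ac = (0, 0, -19/7)
Σ b_i: 5/2·1 + 5/2·1 + 1·1 = 6 ≠ 1 ⇒ order 0.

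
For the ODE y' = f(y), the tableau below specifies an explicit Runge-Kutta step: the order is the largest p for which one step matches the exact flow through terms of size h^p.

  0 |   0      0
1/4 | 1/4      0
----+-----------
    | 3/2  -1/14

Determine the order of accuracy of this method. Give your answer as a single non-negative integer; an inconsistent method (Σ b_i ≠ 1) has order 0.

0

b = (3/2, -1/14)
c = (0, 1/4)
Σ b_i: 3/2·1 + (-1/14)·1 = 10/7 ≠ 1 ⇒ order 0.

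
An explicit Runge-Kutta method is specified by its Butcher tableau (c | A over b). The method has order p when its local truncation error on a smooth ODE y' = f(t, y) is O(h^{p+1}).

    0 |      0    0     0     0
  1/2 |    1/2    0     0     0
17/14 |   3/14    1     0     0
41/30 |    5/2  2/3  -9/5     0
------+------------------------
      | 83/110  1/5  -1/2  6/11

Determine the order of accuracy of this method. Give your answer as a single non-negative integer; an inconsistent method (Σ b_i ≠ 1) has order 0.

1

b = (83/110, 1/5, -1/2, 6/11)
c = (0, 1/2, 17/14, 41/30)
Ac = (0, 0, 1/2, -389/210)
Σ b_i: 83/110·1 + 1/5·1 + (-1/2)·1 + 6/11·1 = 1 ✓
b·c: 1/5·1/2 + (-1/2)·17/14 + 6/11·41/30 = 367/1540 ≠ 1/2 ⇒ order 1.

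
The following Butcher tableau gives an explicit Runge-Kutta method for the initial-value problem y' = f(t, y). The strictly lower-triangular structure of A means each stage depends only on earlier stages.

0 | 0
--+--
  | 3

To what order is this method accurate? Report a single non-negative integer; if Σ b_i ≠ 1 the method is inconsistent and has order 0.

0

b = (3)
c = (0)
Σ b_i: 3·1 = 3 ≠ 1 ⇒ order 0.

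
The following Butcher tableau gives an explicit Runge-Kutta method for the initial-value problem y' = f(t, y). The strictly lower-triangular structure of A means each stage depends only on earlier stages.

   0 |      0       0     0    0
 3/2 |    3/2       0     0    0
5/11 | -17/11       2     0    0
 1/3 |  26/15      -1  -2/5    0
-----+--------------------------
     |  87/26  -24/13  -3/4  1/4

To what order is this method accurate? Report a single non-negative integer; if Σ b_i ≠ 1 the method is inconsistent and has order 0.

1

b = (87/26, -24/13, -3/4, 1/4)
c = (0, 3/2, 5/11, 1/3)
Ac = (0, 0, 3, -37/22)
Σ b_i: 87/26·1 + (-24/13)·1 + (-3/4)·1 + 1/4·1 = 1 ✓
b·c: (-24/13)·3/2 + (-3/4)·5/11 + 1/4·1/3 = -2597/858 ≠ 1/2 ⇒ order 1.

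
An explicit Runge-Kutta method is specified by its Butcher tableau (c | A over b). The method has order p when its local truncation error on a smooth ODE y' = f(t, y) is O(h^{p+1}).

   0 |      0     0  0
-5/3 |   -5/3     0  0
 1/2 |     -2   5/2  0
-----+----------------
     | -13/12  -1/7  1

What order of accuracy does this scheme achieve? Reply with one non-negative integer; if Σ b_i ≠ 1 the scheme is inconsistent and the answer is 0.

b = (-13/12, -1/7, 1)
c = (0, -5/3, 1/2)
Ac = (0, 0, -25/6)
Σ b_i: (-13/12)·1 + (-1/7)·1 + 1·1 = -19/84 ≠ 1 ⇒ order 0.

0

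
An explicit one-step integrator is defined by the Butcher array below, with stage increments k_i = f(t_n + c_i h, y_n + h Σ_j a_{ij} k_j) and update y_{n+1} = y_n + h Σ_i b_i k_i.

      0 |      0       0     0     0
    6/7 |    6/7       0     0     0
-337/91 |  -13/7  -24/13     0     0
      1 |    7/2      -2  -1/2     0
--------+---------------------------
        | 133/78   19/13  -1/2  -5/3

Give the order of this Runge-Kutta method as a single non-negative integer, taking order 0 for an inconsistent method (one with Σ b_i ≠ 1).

1

b = (133/78, 19/13, -1/2, -5/3)
c = (0, 6/7, -337/91, 1)
Ac = (0, 0, -144/91, 25/182)
Σ b_i: 133/78·1 + 19/13·1 + (-1/2)·1 + (-5/3)·1 = 1 ✓
b·c: 19/13·6/7 + (-1/2)·(-337/91) + (-5/3)·1 = 785/546 ≠ 1/2 ⇒ order 1.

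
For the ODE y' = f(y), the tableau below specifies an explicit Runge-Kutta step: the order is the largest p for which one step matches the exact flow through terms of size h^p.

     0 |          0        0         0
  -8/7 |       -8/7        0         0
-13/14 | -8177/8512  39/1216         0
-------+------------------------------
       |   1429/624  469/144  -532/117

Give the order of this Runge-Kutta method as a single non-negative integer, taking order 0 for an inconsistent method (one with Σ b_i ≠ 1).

b = (1429/624, 469/144, -532/117)
c = (0, -8/7, -13/14)
Ac = (0, 0, -39/1064)
Σ b_i: 1429/624·1 + 469/144·1 + (-532/117)·1 = 1 ✓
b·c: 469/144·(-8/7) + (-532/117)·(-13/14) = 1/2 ✓
b·c²: 469/144·64/49 + (-532/117)·169/196 = 1/3 ✓
b·Ac: (-532/117)·(-39/1064) = 1/6 ✓; 3 stages ⇒ order 3.

3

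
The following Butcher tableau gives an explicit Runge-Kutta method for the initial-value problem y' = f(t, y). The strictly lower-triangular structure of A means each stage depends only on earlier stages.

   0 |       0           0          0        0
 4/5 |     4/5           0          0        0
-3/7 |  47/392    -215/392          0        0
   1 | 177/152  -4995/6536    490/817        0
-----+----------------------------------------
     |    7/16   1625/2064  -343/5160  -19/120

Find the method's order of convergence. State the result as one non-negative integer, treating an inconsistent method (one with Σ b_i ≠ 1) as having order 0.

b = (7/16, 1625/2064, -343/5160, -19/120)
c = (0, 4/5, -3/7, 1)
Ac = (0, 0, -43/98, -33/38)
Σ b_i: 7/16·1 + 1625/2064·1 + (-343/5160)·1 + (-19/120)·1 = 1 ✓
b·c: 1625/2064·4/5 + (-343/5160)·(-3/7) + (-19/120)·1 = 1/2 ✓
b·c²: 1625/2064·16/25 + (-343/5160)·9/49 + (-19/120)·1 = 1/3 ✓
b·Ac: (-343/5160)·(-43/98) + (-19/120)·(-33/38) = 1/6 ✓
b·c³: 1625/2064·64/125 + (-343/5160)·(-27/343) + (-19/120)·1 = 1/4 ✓
b·(c∘Ac): (-343/5160)·129/686 + (-19/120)·(-33/38) = 1/8 ✓
b·Ac²: (-343/5160)·(-86/245) + (-19/120)·(-36/95) = 1/12 ✓
b·A²c: (-19/120)·(-5/19) = 1/24 ✓; 4 stages ⇒ order 4.

4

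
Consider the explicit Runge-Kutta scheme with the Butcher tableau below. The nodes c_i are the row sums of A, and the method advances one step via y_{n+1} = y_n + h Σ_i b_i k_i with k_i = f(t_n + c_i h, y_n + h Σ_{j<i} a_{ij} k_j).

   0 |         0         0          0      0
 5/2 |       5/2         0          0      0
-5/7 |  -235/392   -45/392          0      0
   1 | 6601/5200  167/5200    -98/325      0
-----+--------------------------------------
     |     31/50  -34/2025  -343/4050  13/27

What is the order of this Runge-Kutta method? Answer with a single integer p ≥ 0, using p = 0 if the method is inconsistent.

b = (31/50, -34/2025, -343/4050, 13/27)
c = (0, 5/2, -5/7, 1)
Ac = (0, 0, -225/784, 123/416)
Σ b_i: 31/50·1 + (-34/2025)·1 + (-343/4050)·1 + 13/27·1 = 1 ✓
b·c: (-34/2025)·5/2 + (-343/4050)·(-5/7) + 13/27·1 = 1/2 ✓
b·c²: (-34/2025)·25/4 + (-343/4050)·25/49 + 13/27·1 = 1/3 ✓
b·Ac: (-343/4050)·(-225/784) + 13/27·123/416 = 1/6 ✓
b·c³: (-34/2025)·125/8 + (-343/4050)·(-125/343) + 13/27·1 = 1/4 ✓
b·(c∘Ac): (-343/4050)·1125/5488 + 13/27·123/416 = 1/8 ✓
b·Ac²: (-343/4050)·(-1125/1568) + 13/27·3/64 = 1/12 ✓
b·A²c: 13/27·9/104 = 1/24 ✓; 4 stages ⇒ order 4.

4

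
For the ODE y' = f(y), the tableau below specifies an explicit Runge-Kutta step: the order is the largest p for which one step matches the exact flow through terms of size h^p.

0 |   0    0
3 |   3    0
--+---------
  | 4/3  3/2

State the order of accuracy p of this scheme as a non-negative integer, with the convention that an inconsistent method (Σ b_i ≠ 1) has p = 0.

b = (4/3, 3/2)
c = (0, 3)
Σ b_i: 4/3·1 + 3/2·1 = 17/6 ≠ 1 ⇒ order 0.

0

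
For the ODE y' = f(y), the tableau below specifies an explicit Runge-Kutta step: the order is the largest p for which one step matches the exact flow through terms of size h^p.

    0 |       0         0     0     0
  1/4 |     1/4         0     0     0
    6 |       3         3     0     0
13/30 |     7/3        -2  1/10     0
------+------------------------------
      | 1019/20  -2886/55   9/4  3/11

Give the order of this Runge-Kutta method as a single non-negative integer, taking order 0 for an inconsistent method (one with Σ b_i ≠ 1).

b = (1019/20, -2886/55, 9/4, 3/11)
c = (0, 1/4, 6, 13/30)
Ac = (0, 0, 3/4, 1/10)
Σ b_i: 1019/20·1 + (-2886/55)·1 + 9/4·1 + 3/11·1 = 1 ✓
b·c: (-2886/55)·1/4 + 9/4·6 + 3/11·13/30 = 1/2 ✓
b·c²: (-2886/55)·1/16 + 9/4·36 + 3/11·169/900 = 46663/600 ≠ 1/3 ⇒ order 2.
b·Ac: 9/4·3/4 + 3/11·1/10 = 1509/880 ≠ 1/6

2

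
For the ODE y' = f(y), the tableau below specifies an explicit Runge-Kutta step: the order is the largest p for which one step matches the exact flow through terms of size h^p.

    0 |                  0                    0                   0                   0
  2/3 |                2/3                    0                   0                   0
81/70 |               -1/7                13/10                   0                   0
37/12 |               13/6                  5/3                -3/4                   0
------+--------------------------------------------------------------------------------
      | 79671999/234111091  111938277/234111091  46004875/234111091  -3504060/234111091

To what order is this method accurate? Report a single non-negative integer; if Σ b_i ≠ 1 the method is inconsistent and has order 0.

3

b = (79671999/234111091, 111938277/234111091, 46004875/234111091, -3504060/234111091)
c = (0, 2/3, 81/70, 37/12)
Ac = (0, 0, 13/15, 613/2520)
Σ b_i: 79671999/234111091·1 + 111938277/234111091·1 + 46004875/234111091·1 + (-3504060/234111091)·1 = 1 ✓
b·c: 111938277/234111091·2/3 + 46004875/234111091·81/70 + (-3504060/234111091)·37/12 = 1/2 ✓
b·c²: 111938277/234111091·4/9 + 46004875/234111091·6561/4900 + (-3504060/234111091)·1369/144 = 1/3 ✓
b·Ac: 46004875/234111091·13/15 + (-3504060/234111091)·613/2520 = 1/6 ✓
b·c³: 111938277/234111091·8/27 + 46004875/234111091·531441/343000 + (-3504060/234111091)·50653/1728 = 249355361/33711997104 ≠ 1/4 ⇒ order 3.
b·(c∘Ac): 46004875/234111091·351/350 + (-3504060/234111091)·22681/30240 = 348065253/1872888728 ≠ 1/8
b·Ac²: 46004875/234111091·26/45 + (-3504060/234111091)·(-139441/529200) = 34654905263/294979974660 ≠ 1/12
b·A²c: (-3504060/234111091)·(-13/20) = 2277639/234111091 ≠ 1/24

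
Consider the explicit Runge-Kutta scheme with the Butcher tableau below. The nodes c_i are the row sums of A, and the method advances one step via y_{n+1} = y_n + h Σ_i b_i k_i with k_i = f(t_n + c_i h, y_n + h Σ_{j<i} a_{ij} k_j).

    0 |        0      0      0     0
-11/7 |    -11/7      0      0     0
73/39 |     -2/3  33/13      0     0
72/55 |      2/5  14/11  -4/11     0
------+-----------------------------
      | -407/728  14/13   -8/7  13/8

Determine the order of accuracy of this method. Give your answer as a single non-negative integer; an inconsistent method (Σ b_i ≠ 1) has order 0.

1

b = (-407/728, 14/13, -8/7, 13/8)
c = (0, -11/7, 73/39, 72/55)
Ac = (0, 0, -363/91, -1150/429)
Σ b_i: (-407/728)·1 + 14/13·1 + (-8/7)·1 + 13/8·1 = 1 ✓
b·c: 14/13·(-11/7) + (-8/7)·73/39 + 13/8·72/55 = -25589/15015 ≠ 1/2 ⇒ order 1.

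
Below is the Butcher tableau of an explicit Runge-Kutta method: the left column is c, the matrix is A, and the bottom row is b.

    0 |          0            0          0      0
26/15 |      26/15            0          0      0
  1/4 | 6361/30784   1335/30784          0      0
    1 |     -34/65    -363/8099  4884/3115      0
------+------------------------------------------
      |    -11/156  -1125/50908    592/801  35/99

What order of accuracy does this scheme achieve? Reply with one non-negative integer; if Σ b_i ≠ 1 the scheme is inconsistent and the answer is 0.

b = (-11/156, -1125/50908, 592/801, 35/99)
c = (0, 26/15, 1/4, 1)
Ac = (0, 0, 89/1184, 11/35)
Σ b_i: (-11/156)·1 + (-1125/50908)·1 + 592/801·1 + 35/99·1 = 1 ✓
b·c: (-1125/50908)·26/15 + 592/801·1/4 + 35/99·1 = 1/2 ✓
b·c²: (-1125/50908)·676/225 + 592/801·1/16 + 35/99·1 = 1/3 ✓
b·Ac: 592/801·89/1184 + 35/99·11/35 = 1/6 ✓
b·c³: (-1125/50908)·17576/3375 + 592/801·1/64 + 35/99·1 = 1/4 ✓
b·(c∘Ac): 592/801·89/4736 + 35/99·11/35 = 1/8 ✓
b·Ac²: 592/801·1157/8880 + 35/99·(-11/300) = 1/12 ✓
b·A²c: 35/99·33/280 = 1/24 ✓; 4 stages ⇒ order 4.

4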